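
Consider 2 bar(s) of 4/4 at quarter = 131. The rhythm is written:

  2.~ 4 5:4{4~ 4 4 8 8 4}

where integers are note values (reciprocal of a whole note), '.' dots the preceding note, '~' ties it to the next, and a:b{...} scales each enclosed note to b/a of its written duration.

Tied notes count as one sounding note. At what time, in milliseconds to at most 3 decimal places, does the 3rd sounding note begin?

note 3 onset = 28/5b = 2564.885ms

1. 0.0ms @ 0 + 1832.061ms (4)
2. 1832.061ms @ 4 + 732.824ms (8/5)
3. 2564.885ms @ 28/5 + 366.412ms (4/5)
4. 2931.298ms @ 32/5 + 183.206ms (2/5)
5. 3114.504ms @ 34/5 + 183.206ms (2/5)
6. 3297.71ms @ 36/5 + 366.412ms (4/5)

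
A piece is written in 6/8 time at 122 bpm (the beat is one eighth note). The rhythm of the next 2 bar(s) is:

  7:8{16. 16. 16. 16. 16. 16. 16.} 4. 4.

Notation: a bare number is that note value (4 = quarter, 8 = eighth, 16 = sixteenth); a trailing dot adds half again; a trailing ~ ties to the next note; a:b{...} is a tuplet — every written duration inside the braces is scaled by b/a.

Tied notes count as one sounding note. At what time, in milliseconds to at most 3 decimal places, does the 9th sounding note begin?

1. 0.0ms @ 0 + 421.546ms (6/7)
2. 421.546ms @ 6/7 + 421.546ms (6/7)
3. 843.091ms @ 12/7 + 421.546ms (6/7)
4. 1264.637ms @ 18/7 + 421.546ms (6/7)
5. 1686.183ms @ 24/7 + 421.546ms (6/7)
6. 2107.728ms @ 30/7 + 421.546ms (6/7)
7. 2529.274ms @ 36/7 + 421.546ms (6/7)
8. 2950.82ms @ 6 + 1475.41ms (3)
9. 4426.23ms @ 9 + 1475.41ms (3)

note 9 onset = 9b = 4426.23ms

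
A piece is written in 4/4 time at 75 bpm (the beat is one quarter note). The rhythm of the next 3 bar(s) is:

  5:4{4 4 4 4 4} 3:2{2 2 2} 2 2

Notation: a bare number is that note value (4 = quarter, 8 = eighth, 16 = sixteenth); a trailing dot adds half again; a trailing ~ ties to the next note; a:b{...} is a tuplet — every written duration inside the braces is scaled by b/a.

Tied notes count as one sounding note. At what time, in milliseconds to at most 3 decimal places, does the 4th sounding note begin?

note 4 onset = 12/5b = 1920.0ms

1. 0.0ms @ 0 + 640.0ms (4/5)
2. 640.0ms @ 4/5 + 640.0ms (4/5)
3. 1280.0ms @ 8/5 + 640.0ms (4/5)
4. 1920.0ms @ 12/5 + 640.0ms (4/5)
5. 2560.0ms @ 16/5 + 640.0ms (4/5)
6. 3200.0ms @ 4 + 1066.667ms (4/3)
7. 4266.667ms @ 16/3 + 1066.667ms (4/3)
8. 5333.333ms @ 20/3 + 1066.667ms (4/3)
9. 6400.0ms @ 8 + 1600.0ms (2)
10. 8000.0ms @ 10 + 1600.0ms (2)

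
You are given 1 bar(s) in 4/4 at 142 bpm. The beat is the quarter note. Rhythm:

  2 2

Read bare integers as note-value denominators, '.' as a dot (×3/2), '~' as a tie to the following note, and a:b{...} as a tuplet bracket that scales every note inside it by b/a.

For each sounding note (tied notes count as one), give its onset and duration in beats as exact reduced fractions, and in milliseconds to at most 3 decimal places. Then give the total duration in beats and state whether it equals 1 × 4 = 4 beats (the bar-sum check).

1) 0.0ms=0b +845.07ms=2b
2) 845.07ms=2b +845.07ms=2b
Σ=4b of 4 (142bpm 4/4) — PASS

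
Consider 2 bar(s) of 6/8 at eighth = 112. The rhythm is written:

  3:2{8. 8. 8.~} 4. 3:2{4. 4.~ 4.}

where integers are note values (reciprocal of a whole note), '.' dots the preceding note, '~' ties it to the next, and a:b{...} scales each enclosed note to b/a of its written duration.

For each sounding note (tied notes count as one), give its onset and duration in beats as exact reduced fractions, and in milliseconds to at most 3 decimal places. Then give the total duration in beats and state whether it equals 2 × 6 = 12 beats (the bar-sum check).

1) 0.0ms=0b +535.714ms=1b
2) 535.714ms=1b +535.714ms=1b
3) 1071.429ms=2b +2142.857ms=4b
4) 3214.286ms=6b +1071.429ms=2b
5) 4285.714ms=8b +2142.857ms=4b
Σ=12b of 12 (112bpm 6/8) — PASS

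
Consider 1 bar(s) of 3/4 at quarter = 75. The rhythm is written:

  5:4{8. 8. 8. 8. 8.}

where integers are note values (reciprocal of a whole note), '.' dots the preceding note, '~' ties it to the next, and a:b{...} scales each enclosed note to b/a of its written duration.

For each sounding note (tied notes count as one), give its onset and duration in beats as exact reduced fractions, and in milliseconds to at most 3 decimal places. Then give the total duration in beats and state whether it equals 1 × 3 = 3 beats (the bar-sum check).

1) 0.0ms=0b +480.0ms=3/5b
2) 480.0ms=3/5b +480.0ms=3/5b
3) 960.0ms=6/5b +480.0ms=3/5b
4) 1440.0ms=9/5b +480.0ms=3/5b
5) 1920.0ms=12/5b +480.0ms=3/5b
Σ=3b of 3 (75bpm 3/4) — PASS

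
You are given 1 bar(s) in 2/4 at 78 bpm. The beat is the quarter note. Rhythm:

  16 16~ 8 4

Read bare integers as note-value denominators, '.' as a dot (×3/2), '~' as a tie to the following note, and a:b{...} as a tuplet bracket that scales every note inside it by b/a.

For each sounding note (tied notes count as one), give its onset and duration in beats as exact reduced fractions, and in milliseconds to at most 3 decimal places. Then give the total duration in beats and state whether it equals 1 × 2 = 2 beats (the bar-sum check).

1) 0.0ms=0b +192.308ms=1/4b
2) 192.308ms=1/4b +576.923ms=3/4b
3) 769.231ms=1b +769.231ms=1b
Σ=2b of 2 (78bpm 2/4) — PASS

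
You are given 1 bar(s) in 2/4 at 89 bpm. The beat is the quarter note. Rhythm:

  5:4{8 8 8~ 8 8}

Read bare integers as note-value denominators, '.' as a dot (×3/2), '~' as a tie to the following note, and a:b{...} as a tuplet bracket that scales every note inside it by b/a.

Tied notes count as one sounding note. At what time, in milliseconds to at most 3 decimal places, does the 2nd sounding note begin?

note 2 onset = 2/5b = 269.663ms

1. 0.0ms @ 0 + 269.663ms (2/5)
2. 269.663ms @ 2/5 + 269.663ms (2/5)
3. 539.326ms @ 4/5 + 539.326ms (4/5)
4. 1078.652ms @ 8/5 + 269.663ms (2/5)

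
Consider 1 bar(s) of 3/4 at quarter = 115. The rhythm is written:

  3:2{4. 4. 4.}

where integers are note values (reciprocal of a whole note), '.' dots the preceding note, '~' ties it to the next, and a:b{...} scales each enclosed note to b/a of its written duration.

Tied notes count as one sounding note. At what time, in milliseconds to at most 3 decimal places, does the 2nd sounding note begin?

1. 0.0ms @ 0 + 521.739ms (1)
2. 521.739ms @ 1 + 521.739ms (1)
3. 1043.478ms @ 2 + 521.739ms (1)

note 2 onset = 1b = 521.739ms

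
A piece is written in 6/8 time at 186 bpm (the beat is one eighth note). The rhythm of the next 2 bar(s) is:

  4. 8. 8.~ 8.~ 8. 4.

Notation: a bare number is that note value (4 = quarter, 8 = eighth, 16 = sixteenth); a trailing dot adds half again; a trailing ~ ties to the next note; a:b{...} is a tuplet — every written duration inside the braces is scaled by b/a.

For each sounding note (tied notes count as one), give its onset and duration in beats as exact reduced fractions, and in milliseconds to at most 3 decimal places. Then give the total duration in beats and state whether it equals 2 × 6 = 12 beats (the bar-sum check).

1) 0.0ms=0b +967.742ms=3b
2) 967.742ms=3b +483.871ms=3/2b
3) 1451.613ms=9/2b +1451.613ms=9/2b
4) 2903.226ms=9b +967.742ms=3b
Σ=12b of 12 (186bpm 6/8) — PASS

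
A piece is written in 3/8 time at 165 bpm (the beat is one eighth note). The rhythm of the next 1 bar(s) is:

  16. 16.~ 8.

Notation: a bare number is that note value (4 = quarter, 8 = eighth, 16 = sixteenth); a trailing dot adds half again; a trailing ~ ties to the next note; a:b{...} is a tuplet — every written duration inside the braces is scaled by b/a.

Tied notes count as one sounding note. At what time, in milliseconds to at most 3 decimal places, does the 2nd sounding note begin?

1. 0.0ms @ 0 + 272.727ms (3/4)
2. 272.727ms @ 3/4 + 818.182ms (9/4)

note 2 onset = 3/4b = 272.727ms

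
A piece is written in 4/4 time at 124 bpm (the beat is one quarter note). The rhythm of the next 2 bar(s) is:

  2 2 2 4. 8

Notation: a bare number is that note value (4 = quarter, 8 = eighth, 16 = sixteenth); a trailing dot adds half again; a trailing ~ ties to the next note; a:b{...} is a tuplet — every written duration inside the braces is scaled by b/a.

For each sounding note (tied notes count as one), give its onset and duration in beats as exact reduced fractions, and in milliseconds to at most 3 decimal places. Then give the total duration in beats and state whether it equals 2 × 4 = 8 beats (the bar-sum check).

1) 0.0ms=0b +967.742ms=2b
2) 967.742ms=2b +967.742ms=2b
3) 1935.484ms=4b +967.742ms=2b
4) 2903.226ms=6b +725.806ms=3/2b
5) 3629.032ms=15/2b +241.935ms=1/2b
Σ=8b of 8 (124bpm 4/4) — PASS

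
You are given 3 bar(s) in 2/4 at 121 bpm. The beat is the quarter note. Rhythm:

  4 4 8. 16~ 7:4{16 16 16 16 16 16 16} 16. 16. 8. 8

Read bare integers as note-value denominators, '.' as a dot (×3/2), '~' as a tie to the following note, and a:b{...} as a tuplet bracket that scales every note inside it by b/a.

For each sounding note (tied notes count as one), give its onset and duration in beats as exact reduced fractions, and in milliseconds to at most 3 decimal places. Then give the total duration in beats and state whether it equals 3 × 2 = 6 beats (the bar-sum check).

1) 0.0ms=0b +495.868ms=1b
2) 495.868ms=1b +495.868ms=1b
3) 991.736ms=2b +371.901ms=3/4b
4) 1363.636ms=11/4b +194.805ms=11/28b
5) 1558.442ms=22/7b +70.838ms=1/7b
6) 1629.28ms=23/7b +70.838ms=1/7b
7) 1700.118ms=24/7b +70.838ms=1/7b
8) 1770.956ms=25/7b +70.838ms=1/7b
9) 1841.795ms=26/7b +70.838ms=1/7b
10) 1912.633ms=27/7b +70.838ms=1/7b
11) 1983.471ms=4b +185.95ms=3/8b
12) 2169.421ms=35/8b +185.95ms=3/8b
13) 2355.372ms=19/4b +371.901ms=3/4b
14) 2727.273ms=11/2b +247.934ms=1/2b
Σ=6b of 6 (121bpm 2/4) — PASS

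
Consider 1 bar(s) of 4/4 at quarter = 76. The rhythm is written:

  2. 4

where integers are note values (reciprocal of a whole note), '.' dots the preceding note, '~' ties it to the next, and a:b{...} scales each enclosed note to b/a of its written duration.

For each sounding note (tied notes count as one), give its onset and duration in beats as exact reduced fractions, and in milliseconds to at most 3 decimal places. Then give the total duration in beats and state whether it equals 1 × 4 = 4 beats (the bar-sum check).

1) 0.0ms=0b +2368.421ms=3b
2) 2368.421ms=3b +789.474ms=1b
Σ=4b of 4 (76bpm 4/4) — PASS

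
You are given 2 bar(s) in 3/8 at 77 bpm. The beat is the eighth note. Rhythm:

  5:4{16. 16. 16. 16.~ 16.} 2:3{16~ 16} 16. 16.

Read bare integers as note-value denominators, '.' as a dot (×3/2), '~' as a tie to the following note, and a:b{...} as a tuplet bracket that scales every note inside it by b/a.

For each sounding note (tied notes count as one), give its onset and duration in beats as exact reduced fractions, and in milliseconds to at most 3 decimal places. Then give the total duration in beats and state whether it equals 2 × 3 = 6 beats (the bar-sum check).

1) 0.0ms=0b +467.532ms=3/5b
2) 467.532ms=3/5b +467.532ms=3/5b
3) 935.065ms=6/5b +467.532ms=3/5b
4) 1402.597ms=9/5b +935.065ms=6/5b
5) 2337.662ms=3b +1168.831ms=3/2b
6) 3506.494ms=9/2b +584.416ms=3/4b
7) 4090.909ms=21/4b +584.416ms=3/4b
Σ=6b of 6 (77bpm 3/8) — PASS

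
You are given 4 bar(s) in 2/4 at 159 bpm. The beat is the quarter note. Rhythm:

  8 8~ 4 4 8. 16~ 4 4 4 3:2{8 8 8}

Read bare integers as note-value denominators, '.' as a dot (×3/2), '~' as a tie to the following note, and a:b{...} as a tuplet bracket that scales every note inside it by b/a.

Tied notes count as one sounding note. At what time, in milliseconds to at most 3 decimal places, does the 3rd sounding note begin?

1. 0.0ms @ 0 + 188.679ms (1/2)
2. 188.679ms @ 1/2 + 566.038ms (3/2)
3. 754.717ms @ 2 + 377.358ms (1)
4. 1132.075ms @ 3 + 283.019ms (3/4)
5. 1415.094ms @ 15/4 + 471.698ms (5/4)
6. 1886.792ms @ 5 + 377.358ms (1)
7. 2264.151ms @ 6 + 377.358ms (1)
8. 2641.509ms @ 7 + 125.786ms (1/3)
9. 2767.296ms @ 22/3 + 125.786ms (1/3)
10. 2893.082ms @ 23/3 + 125.786ms (1/3)

note 3 onset = 2b = 754.717ms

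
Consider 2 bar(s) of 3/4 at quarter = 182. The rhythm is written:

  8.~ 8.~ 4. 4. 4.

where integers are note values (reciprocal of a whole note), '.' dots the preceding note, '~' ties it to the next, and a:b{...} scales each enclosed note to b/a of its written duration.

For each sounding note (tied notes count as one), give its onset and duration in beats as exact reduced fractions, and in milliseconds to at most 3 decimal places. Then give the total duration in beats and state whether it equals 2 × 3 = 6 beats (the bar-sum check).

1) 0.0ms=0b +989.011ms=3b
2) 989.011ms=3b +494.505ms=3/2b
3) 1483.516ms=9/2b +494.505ms=3/2b
Σ=6b of 6 (182bpm 3/4) — PASS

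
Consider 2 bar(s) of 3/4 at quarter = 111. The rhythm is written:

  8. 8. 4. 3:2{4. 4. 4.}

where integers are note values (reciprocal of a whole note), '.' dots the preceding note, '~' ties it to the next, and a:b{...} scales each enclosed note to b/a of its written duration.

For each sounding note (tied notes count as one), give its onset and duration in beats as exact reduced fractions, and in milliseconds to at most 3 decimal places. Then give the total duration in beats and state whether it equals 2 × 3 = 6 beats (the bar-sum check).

1) 0.0ms=0b +405.405ms=3/4b
2) 405.405ms=3/4b +405.405ms=3/4b
3) 810.811ms=3/2b +810.811ms=3/2b
4) 1621.622ms=3b +540.541ms=1b
5) 2162.162ms=4b +540.541ms=1b
6) 2702.703ms=5b +540.541ms=1b
Σ=6b of 6 (111bpm 3/4) — PASS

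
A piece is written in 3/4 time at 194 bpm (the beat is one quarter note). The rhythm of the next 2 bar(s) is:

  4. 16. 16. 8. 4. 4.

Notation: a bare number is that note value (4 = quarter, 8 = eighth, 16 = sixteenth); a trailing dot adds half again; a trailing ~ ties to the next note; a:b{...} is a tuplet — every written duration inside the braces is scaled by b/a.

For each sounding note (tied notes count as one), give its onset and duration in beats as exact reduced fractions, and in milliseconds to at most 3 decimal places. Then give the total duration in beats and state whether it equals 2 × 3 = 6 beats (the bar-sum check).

1) 0.0ms=0b +463.918ms=3/2b
2) 463.918ms=3/2b +115.979ms=3/8b
3) 579.897ms=15/8b +115.979ms=3/8b
4) 695.876ms=9/4b +231.959ms=3/4b
5) 927.835ms=3b +463.918ms=3/2b
6) 1391.753ms=9/2b +463.918ms=3/2b
Σ=6b of 6 (194bpm 3/4) — PASS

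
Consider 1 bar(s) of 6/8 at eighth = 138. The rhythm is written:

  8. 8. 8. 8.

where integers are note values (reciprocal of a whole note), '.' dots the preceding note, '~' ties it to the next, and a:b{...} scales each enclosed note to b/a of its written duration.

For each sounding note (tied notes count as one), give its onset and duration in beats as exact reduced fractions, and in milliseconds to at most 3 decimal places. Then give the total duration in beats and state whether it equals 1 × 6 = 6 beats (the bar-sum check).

1) 0.0ms=0b +652.174ms=3/2b
2) 652.174ms=3/2b +652.174ms=3/2b
3) 1304.348ms=3b +652.174ms=3/2b
4) 1956.522ms=9/2b +652.174ms=3/2b
Σ=6b of 6 (138bpm 6/8) — PASS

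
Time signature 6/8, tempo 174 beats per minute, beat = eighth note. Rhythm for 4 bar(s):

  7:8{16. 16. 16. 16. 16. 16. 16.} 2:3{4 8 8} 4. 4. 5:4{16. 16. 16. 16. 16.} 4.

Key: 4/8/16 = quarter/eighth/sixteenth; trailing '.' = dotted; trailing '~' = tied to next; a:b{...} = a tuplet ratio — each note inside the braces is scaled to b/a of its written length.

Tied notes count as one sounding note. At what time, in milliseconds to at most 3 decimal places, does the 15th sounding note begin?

1. 0.0ms @ 0 + 295.567ms (6/7)
2. 295.567ms @ 6/7 + 295.567ms (6/7)
3. 591.133ms @ 12/7 + 295.567ms (6/7)
4. 886.7ms @ 18/7 + 295.567ms (6/7)
5. 1182.266ms @ 24/7 + 295.567ms (6/7)
6. 1477.833ms @ 30/7 + 295.567ms (6/7)
7. 1773.399ms @ 36/7 + 295.567ms (6/7)
8. 2068.966ms @ 6 + 1034.483ms (3)
9. 3103.448ms @ 9 + 517.241ms (3/2)
10. 3620.69ms @ 21/2 + 517.241ms (3/2)
11. 4137.931ms @ 12 + 1034.483ms (3)
12. 5172.414ms @ 15 + 1034.483ms (3)
13. 6206.897ms @ 18 + 206.897ms (3/5)
14. 6413.793ms @ 93/5 + 206.897ms (3/5)
15. 6620.69ms @ 96/5 + 206.897ms (3/5)
16. 6827.586ms @ 99/5 + 206.897ms (3/5)
17. 7034.483ms @ 102/5 + 206.897ms (3/5)
18. 7241.379ms @ 21 + 1034.483ms (3)

note 15 onset = 96/5b = 6620.69ms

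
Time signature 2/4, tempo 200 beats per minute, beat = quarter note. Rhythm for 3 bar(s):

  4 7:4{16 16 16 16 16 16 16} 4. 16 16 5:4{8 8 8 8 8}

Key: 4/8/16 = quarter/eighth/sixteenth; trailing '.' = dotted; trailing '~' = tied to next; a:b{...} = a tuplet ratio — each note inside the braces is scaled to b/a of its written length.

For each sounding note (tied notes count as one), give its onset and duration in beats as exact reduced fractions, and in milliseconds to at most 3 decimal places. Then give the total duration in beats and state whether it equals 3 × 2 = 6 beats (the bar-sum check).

1) 0.0ms=0b +300.0ms=1b
2) 300.0ms=1b +42.857ms=1/7b
3) 342.857ms=8/7b +42.857ms=1/7b
4) 385.714ms=9/7b +42.857ms=1/7b
5) 428.571ms=10/7b +42.857ms=1/7b
6) 471.429ms=11/7b +42.857ms=1/7b
7) 514.286ms=12/7b +42.857ms=1/7b
8) 557.143ms=13/7b +42.857ms=1/7b
9) 600.0ms=2b +450.0ms=3/2b
10) 1050.0ms=7/2b +75.0ms=1/4b
11) 1125.0ms=15/4b +75.0ms=1/4b
12) 1200.0ms=4b +120.0ms=2/5b
13) 1320.0ms=22/5b +120.0ms=2/5b
14) 1440.0ms=24/5b +120.0ms=2/5b
15) 1560.0ms=26/5b +120.0ms=2/5b
16) 1680.0ms=28/5b +120.0ms=2/5b
Σ=6b of 6 (200bpm 2/4) — PASS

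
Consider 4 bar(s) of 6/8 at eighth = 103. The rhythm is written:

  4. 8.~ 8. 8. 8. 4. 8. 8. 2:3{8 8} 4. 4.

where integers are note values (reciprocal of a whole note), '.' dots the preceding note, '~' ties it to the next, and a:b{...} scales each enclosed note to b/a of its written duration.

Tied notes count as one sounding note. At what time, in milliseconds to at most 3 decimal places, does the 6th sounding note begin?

note 6 onset = 12b = 6990.291ms

1. 0.0ms @ 0 + 1747.573ms (3)
2. 1747.573ms @ 3 + 1747.573ms (3)
3. 3495.146ms @ 6 + 873.786ms (3/2)
4. 4368.932ms @ 15/2 + 873.786ms (3/2)
5. 5242.718ms @ 9 + 1747.573ms (3)
6. 6990.291ms @ 12 + 873.786ms (3/2)
7. 7864.078ms @ 27/2 + 873.786ms (3/2)
8. 8737.864ms @ 15 + 873.786ms (3/2)
9. 9611.65ms @ 33/2 + 873.786ms (3/2)
10. 10485.437ms @ 18 + 1747.573ms (3)
11. 12233.01ms @ 21 + 1747.573ms (3)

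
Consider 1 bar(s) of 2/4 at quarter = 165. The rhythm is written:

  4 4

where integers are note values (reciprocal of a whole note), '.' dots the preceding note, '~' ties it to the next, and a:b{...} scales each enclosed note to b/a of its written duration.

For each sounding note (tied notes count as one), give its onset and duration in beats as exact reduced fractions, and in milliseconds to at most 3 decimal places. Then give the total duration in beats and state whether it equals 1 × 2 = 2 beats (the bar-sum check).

1) 0.0ms=0b +363.636ms=1b
2) 363.636ms=1b +363.636ms=1b
Σ=2b of 2 (165bpm 2/4) — PASS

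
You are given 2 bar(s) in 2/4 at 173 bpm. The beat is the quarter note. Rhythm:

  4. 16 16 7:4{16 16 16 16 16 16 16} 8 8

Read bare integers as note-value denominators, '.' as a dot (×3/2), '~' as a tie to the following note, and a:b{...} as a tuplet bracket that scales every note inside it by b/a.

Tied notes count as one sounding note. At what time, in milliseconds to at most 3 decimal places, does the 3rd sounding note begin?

note 3 onset = 7/4b = 606.936ms

1. 0.0ms @ 0 + 520.231ms (3/2)
2. 520.231ms @ 3/2 + 86.705ms (1/4)
3. 606.936ms @ 7/4 + 86.705ms (1/4)
4. 693.642ms @ 2 + 49.546ms (1/7)
5. 743.187ms @ 15/7 + 49.546ms (1/7)
6. 792.733ms @ 16/7 + 49.546ms (1/7)
7. 842.279ms @ 17/7 + 49.546ms (1/7)
8. 891.825ms @ 18/7 + 49.546ms (1/7)
9. 941.371ms @ 19/7 + 49.546ms (1/7)
10. 990.917ms @ 20/7 + 49.546ms (1/7)
11. 1040.462ms @ 3 + 173.41ms (1/2)
12. 1213.873ms @ 7/2 + 173.41ms (1/2)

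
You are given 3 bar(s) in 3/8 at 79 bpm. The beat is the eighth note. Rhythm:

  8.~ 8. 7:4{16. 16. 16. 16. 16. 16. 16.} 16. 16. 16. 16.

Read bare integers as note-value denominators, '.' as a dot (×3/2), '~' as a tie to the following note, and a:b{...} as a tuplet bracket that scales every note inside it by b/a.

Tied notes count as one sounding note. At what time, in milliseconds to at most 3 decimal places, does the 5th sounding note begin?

1. 0.0ms @ 0 + 2278.481ms (3)
2. 2278.481ms @ 3 + 325.497ms (3/7)
3. 2603.978ms @ 24/7 + 325.497ms (3/7)
4. 2929.476ms @ 27/7 + 325.497ms (3/7)
5. 3254.973ms @ 30/7 + 325.497ms (3/7)
6. 3580.47ms @ 33/7 + 325.497ms (3/7)
7. 3905.967ms @ 36/7 + 325.497ms (3/7)
8. 4231.465ms @ 39/7 + 325.497ms (3/7)
9. 4556.962ms @ 6 + 569.62ms (3/4)
10. 5126.582ms @ 27/4 + 569.62ms (3/4)
11. 5696.203ms @ 15/2 + 569.62ms (3/4)
12. 6265.823ms @ 33/4 + 569.62ms (3/4)

note 5 onset = 30/7b = 3254.973ms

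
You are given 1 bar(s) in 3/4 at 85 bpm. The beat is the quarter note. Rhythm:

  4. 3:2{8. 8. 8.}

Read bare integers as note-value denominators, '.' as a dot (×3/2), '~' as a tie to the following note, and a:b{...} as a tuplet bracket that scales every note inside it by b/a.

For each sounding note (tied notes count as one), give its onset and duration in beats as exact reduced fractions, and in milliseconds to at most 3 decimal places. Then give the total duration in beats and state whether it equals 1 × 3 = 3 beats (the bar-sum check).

1) 0.0ms=0b +1058.824ms=3/2b
2) 1058.824ms=3/2b +352.941ms=1/2b
3) 1411.765ms=2b +352.941ms=1/2b
4) 1764.706ms=5/2b +352.941ms=1/2b
Σ=3b of 3 (85bpm 3/4) — PASS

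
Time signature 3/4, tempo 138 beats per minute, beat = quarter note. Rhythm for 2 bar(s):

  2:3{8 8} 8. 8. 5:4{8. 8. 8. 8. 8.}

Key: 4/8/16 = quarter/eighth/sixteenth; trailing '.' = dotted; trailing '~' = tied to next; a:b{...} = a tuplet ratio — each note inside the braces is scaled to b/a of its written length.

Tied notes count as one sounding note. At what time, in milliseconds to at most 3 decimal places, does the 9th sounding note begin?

1. 0.0ms @ 0 + 326.087ms (3/4)
2. 326.087ms @ 3/4 + 326.087ms (3/4)
3. 652.174ms @ 3/2 + 326.087ms (3/4)
4. 978.261ms @ 9/4 + 326.087ms (3/4)
5. 1304.348ms @ 3 + 260.87ms (3/5)
6. 1565.217ms @ 18/5 + 260.87ms (3/5)
7. 1826.087ms @ 21/5 + 260.87ms (3/5)
8. 2086.957ms @ 24/5 + 260.87ms (3/5)
9. 2347.826ms @ 27/5 + 260.87ms (3/5)

note 9 onset = 27/5b = 2347.826ms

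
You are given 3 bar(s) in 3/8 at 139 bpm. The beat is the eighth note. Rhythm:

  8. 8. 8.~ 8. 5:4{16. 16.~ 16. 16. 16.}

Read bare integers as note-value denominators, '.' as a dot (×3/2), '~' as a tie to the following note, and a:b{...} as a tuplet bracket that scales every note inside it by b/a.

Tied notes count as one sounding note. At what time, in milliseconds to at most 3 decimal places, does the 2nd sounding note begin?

1. 0.0ms @ 0 + 647.482ms (3/2)
2. 647.482ms @ 3/2 + 647.482ms (3/2)
3. 1294.964ms @ 3 + 1294.964ms (3)
4. 2589.928ms @ 6 + 258.993ms (3/5)
5. 2848.921ms @ 33/5 + 517.986ms (6/5)
6. 3366.906ms @ 39/5 + 258.993ms (3/5)
7. 3625.899ms @ 42/5 + 258.993ms (3/5)

note 2 onset = 3/2b = 647.482ms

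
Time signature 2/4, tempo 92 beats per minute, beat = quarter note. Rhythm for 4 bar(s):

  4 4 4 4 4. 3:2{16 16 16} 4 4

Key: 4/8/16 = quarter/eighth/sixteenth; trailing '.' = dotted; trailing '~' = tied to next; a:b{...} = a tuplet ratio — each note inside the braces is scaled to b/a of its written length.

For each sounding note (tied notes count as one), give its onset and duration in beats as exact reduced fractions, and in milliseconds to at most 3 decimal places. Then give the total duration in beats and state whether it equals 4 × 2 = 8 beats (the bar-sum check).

1) 0.0ms=0b +652.174ms=1b
2) 652.174ms=1b +652.174ms=1b
3) 1304.348ms=2b +652.174ms=1b
4) 1956.522ms=3b +652.174ms=1b
5) 2608.696ms=4b +978.261ms=3/2b
6) 3586.957ms=11/2b +108.696ms=1/6b
7) 3695.652ms=17/3b +108.696ms=1/6b
8) 3804.348ms=35/6b +108.696ms=1/6b
9) 3913.043ms=6b +652.174ms=1b
10) 4565.217ms=7b +652.174ms=1b
Σ=8b of 8 (92bpm 2/4) — PASS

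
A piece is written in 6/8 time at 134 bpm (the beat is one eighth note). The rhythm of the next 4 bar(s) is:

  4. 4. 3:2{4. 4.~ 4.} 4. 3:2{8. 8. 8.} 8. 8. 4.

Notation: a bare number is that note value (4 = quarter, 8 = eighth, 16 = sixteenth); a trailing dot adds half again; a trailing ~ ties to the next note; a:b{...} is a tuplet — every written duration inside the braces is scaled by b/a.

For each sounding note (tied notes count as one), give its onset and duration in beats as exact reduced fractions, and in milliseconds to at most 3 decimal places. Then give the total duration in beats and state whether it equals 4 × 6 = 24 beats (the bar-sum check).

1) 0.0ms=0b +1343.284ms=3b
2) 1343.284ms=3b +1343.284ms=3b
3) 2686.567ms=6b +895.522ms=2b
4) 3582.09ms=8b +1791.045ms=4b
5) 5373.134ms=12b +1343.284ms=3b
6) 6716.418ms=15b +447.761ms=1b
7) 7164.179ms=16b +447.761ms=1b
8) 7611.94ms=17b +447.761ms=1b
9) 8059.701ms=18b +671.642ms=3/2b
10) 8731.343ms=39/2b +671.642ms=3/2b
11) 9402.985ms=21b +1343.284ms=3b
Σ=24b of 24 (134bpm 6/8) — PASS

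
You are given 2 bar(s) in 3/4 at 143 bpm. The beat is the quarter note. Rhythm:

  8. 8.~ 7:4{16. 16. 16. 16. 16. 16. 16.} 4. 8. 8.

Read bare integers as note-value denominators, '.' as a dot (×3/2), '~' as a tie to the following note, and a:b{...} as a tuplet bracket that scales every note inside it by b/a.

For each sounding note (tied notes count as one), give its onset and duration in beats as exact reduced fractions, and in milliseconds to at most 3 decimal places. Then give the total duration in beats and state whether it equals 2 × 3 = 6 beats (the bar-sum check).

1) 0.0ms=0b +314.685ms=3/4b
2) 314.685ms=3/4b +404.595ms=27/28b
3) 719.281ms=12/7b +89.91ms=3/14b
4) 809.191ms=27/14b +89.91ms=3/14b
5) 899.101ms=15/7b +89.91ms=3/14b
6) 989.011ms=33/14b +89.91ms=3/14b
7) 1078.921ms=18/7b +89.91ms=3/14b
8) 1168.831ms=39/14b +89.91ms=3/14b
9) 1258.741ms=3b +629.371ms=3/2b
10) 1888.112ms=9/2b +314.685ms=3/4b
11) 2202.797ms=21/4b +314.685ms=3/4b
Σ=6b of 6 (143bpm 3/4) — PASS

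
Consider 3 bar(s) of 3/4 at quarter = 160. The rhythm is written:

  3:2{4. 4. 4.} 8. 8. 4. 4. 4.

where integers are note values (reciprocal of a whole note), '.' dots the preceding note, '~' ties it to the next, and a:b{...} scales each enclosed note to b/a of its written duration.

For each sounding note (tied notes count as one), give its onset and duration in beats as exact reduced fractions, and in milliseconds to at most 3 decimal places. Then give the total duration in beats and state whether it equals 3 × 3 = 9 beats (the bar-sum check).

1) 0.0ms=0b +375.0ms=1b
2) 375.0ms=1b +375.0ms=1b
3) 750.0ms=2b +375.0ms=1b
4) 1125.0ms=3b +281.25ms=3/4b
5) 1406.25ms=15/4b +281.25ms=3/4b
6) 1687.5ms=9/2b +562.5ms=3/2b
7) 2250.0ms=6b +562.5ms=3/2b
8) 2812.5ms=15/2b +562.5ms=3/2b
Σ=9b of 9 (160bpm 3/4) — PASS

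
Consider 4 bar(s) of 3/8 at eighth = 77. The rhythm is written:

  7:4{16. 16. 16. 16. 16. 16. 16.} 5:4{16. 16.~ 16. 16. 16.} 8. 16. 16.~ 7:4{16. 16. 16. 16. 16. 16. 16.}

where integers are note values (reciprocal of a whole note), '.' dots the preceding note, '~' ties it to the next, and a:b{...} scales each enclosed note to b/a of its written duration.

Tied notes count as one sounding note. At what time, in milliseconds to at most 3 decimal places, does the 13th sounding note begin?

note 13 onset = 15/2b = 5844.156ms

1. 0.0ms @ 0 + 333.952ms (3/7)
2. 333.952ms @ 3/7 + 333.952ms (3/7)
3. 667.904ms @ 6/7 + 333.952ms (3/7)
4. 1001.855ms @ 9/7 + 333.952ms (3/7)
5. 1335.807ms @ 12/7 + 333.952ms (3/7)
6. 1669.759ms @ 15/7 + 333.952ms (3/7)
7. 2003.711ms @ 18/7 + 333.952ms (3/7)
8. 2337.662ms @ 3 + 467.532ms (3/5)
9. 2805.195ms @ 18/5 + 935.065ms (6/5)
10. 3740.26ms @ 24/5 + 467.532ms (3/5)
11. 4207.792ms @ 27/5 + 467.532ms (3/5)
12. 4675.325ms @ 6 + 1168.831ms (3/2)
13. 5844.156ms @ 15/2 + 584.416ms (3/4)
14. 6428.571ms @ 33/4 + 918.367ms (33/28)
15. 7346.939ms @ 66/7 + 333.952ms (3/7)
16. 7680.891ms @ 69/7 + 333.952ms (3/7)
17. 8014.842ms @ 72/7 + 333.952ms (3/7)
18. 8348.794ms @ 75/7 + 333.952ms (3/7)
19. 8682.746ms @ 78/7 + 333.952ms (3/7)
20. 9016.698ms @ 81/7 + 333.952ms (3/7)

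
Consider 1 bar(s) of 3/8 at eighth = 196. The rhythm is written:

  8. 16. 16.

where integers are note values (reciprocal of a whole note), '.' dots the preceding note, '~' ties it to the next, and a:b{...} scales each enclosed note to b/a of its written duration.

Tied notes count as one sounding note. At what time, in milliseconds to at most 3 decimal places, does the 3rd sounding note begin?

note 3 onset = 9/4b = 688.776ms

1. 0.0ms @ 0 + 459.184ms (3/2)
2. 459.184ms @ 3/2 + 229.592ms (3/4)
3. 688.776ms @ 9/4 + 229.592ms (3/4)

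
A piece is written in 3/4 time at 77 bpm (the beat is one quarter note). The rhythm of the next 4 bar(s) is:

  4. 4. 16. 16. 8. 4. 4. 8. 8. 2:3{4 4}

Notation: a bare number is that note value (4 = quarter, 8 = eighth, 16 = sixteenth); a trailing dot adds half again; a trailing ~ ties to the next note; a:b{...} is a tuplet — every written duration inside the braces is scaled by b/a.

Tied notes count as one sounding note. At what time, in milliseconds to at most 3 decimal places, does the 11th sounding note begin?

note 11 onset = 21/2b = 8181.818ms

1. 0.0ms @ 0 + 1168.831ms (3/2)
2. 1168.831ms @ 3/2 + 1168.831ms (3/2)
3. 2337.662ms @ 3 + 292.208ms (3/8)
4. 2629.87ms @ 27/8 + 292.208ms (3/8)
5. 2922.078ms @ 15/4 + 584.416ms (3/4)
6. 3506.494ms @ 9/2 + 1168.831ms (3/2)
7. 4675.325ms @ 6 + 1168.831ms (3/2)
8. 5844.156ms @ 15/2 + 584.416ms (3/4)
9. 6428.571ms @ 33/4 + 584.416ms (3/4)
10. 7012.987ms @ 9 + 1168.831ms (3/2)
11. 8181.818ms @ 21/2 + 1168.831ms (3/2)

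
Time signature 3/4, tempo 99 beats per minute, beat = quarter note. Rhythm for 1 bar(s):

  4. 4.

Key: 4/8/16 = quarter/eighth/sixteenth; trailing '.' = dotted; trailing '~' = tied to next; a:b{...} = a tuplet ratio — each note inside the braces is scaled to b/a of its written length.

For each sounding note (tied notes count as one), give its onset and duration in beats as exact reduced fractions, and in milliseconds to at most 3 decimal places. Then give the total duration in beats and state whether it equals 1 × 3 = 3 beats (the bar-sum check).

1) 0.0ms=0b +909.091ms=3/2b
2) 909.091ms=3/2b +909.091ms=3/2b
Σ=3b of 3 (99bpm 3/4) — PASS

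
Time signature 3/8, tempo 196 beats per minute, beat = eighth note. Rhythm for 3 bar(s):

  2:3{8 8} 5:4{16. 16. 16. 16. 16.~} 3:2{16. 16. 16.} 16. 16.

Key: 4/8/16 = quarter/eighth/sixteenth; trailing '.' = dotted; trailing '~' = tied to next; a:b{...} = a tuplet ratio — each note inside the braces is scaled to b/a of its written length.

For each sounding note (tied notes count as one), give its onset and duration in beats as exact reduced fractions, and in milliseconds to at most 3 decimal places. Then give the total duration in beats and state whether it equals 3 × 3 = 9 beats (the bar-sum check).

1) 0.0ms=0b +459.184ms=3/2b
2) 459.184ms=3/2b +459.184ms=3/2b
3) 918.367ms=3b +183.673ms=3/5b
4) 1102.041ms=18/5b +183.673ms=3/5b
5) 1285.714ms=21/5b +183.673ms=3/5b
6) 1469.388ms=24/5b +183.673ms=3/5b
7) 1653.061ms=27/5b +336.735ms=11/10b
8) 1989.796ms=13/2b +153.061ms=1/2b
9) 2142.857ms=7b +153.061ms=1/2b
10) 2295.918ms=15/2b +229.592ms=3/4b
11) 2525.51ms=33/4b +229.592ms=3/4b
Σ=9b of 9 (196bpm 3/8) — PASS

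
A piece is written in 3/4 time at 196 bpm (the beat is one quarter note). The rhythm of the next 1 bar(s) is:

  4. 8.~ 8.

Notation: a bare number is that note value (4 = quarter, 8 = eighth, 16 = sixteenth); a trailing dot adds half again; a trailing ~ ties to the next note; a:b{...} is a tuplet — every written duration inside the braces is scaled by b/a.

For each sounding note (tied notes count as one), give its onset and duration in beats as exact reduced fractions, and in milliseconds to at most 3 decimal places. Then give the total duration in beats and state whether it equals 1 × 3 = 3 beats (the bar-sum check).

1) 0.0ms=0b +459.184ms=3/2b
2) 459.184ms=3/2b +459.184ms=3/2b
Σ=3b of 3 (196bpm 3/4) — PASS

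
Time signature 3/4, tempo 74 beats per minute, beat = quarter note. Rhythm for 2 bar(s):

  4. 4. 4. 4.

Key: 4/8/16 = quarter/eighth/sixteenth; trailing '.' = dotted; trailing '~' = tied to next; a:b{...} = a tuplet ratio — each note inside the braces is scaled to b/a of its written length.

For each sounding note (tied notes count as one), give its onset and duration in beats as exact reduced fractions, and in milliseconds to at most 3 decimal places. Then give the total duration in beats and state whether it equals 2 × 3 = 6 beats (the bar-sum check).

1) 0.0ms=0b +1216.216ms=3/2b
2) 1216.216ms=3/2b +1216.216ms=3/2b
3) 2432.432ms=3b +1216.216ms=3/2b
4) 3648.649ms=9/2b +1216.216ms=3/2b
Σ=6b of 6 (74bpm 3/4) — PASS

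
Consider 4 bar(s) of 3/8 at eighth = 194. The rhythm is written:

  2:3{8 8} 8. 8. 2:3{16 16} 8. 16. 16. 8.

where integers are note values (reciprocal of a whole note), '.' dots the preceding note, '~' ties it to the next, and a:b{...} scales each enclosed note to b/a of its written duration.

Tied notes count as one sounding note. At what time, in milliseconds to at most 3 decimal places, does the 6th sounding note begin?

note 6 onset = 27/4b = 2087.629ms

1. 0.0ms @ 0 + 463.918ms (3/2)
2. 463.918ms @ 3/2 + 463.918ms (3/2)
3. 927.835ms @ 3 + 463.918ms (3/2)
4. 1391.753ms @ 9/2 + 463.918ms (3/2)
5. 1855.67ms @ 6 + 231.959ms (3/4)
6. 2087.629ms @ 27/4 + 231.959ms (3/4)
7. 2319.588ms @ 15/2 + 463.918ms (3/2)
8. 2783.505ms @ 9 + 231.959ms (3/4)
9. 3015.464ms @ 39/4 + 231.959ms (3/4)
10. 3247.423ms @ 21/2 + 463.918ms (3/2)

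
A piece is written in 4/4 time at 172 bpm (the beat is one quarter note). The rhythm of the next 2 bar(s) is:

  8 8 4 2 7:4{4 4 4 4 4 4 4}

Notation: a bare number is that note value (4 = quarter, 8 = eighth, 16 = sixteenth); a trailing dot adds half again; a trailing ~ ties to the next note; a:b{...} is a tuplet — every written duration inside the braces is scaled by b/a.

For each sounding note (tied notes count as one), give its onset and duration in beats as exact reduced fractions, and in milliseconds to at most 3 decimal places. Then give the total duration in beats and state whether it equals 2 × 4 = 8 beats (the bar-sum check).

1) 0.0ms=0b +174.419ms=1/2b
2) 174.419ms=1/2b +174.419ms=1/2b
3) 348.837ms=1b +348.837ms=1b
4) 697.674ms=2b +697.674ms=2b
5) 1395.349ms=4b +199.336ms=4/7b
6) 1594.684ms=32/7b +199.336ms=4/7b
7) 1794.02ms=36/7b +199.336ms=4/7b
8) 1993.355ms=40/7b +199.336ms=4/7b
9) 2192.691ms=44/7b +199.336ms=4/7b
10) 2392.027ms=48/7b +199.336ms=4/7b
11) 2591.362ms=52/7b +199.336ms=4/7b
Σ=8b of 8 (172bpm 4/4) — PASS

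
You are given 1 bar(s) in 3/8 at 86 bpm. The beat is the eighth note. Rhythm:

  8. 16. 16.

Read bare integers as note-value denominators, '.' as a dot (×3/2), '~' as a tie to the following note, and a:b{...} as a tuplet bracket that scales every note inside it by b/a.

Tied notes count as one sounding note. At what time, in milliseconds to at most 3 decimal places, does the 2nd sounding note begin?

1. 0.0ms @ 0 + 1046.512ms (3/2)
2. 1046.512ms @ 3/2 + 523.256ms (3/4)
3. 1569.767ms @ 9/4 + 523.256ms (3/4)

note 2 onset = 3/2b = 1046.512ms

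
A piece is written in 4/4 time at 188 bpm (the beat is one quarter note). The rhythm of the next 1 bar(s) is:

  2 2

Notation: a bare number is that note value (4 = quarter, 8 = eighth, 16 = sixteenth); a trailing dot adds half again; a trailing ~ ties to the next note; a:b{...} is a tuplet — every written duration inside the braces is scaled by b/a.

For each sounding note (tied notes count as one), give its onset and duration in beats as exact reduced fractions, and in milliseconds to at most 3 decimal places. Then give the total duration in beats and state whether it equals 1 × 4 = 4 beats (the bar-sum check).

1) 0.0ms=0b +638.298ms=2b
2) 638.298ms=2b +638.298ms=2b
Σ=4b of 4 (188bpm 4/4) — PASS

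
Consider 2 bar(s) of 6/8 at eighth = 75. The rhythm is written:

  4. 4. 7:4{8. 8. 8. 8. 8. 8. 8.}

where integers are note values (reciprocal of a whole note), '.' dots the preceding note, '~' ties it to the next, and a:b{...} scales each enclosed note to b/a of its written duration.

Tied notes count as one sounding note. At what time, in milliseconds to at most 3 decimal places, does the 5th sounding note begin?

1. 0.0ms @ 0 + 2400.0ms (3)
2. 2400.0ms @ 3 + 2400.0ms (3)
3. 4800.0ms @ 6 + 685.714ms (6/7)
4. 5485.714ms @ 48/7 + 685.714ms (6/7)
5. 6171.429ms @ 54/7 + 685.714ms (6/7)
6. 6857.143ms @ 60/7 + 685.714ms (6/7)
7. 7542.857ms @ 66/7 + 685.714ms (6/7)
8. 8228.571ms @ 72/7 + 685.714ms (6/7)
9. 8914.286ms @ 78/7 + 685.714ms (6/7)

note 5 onset = 54/7b = 6171.429ms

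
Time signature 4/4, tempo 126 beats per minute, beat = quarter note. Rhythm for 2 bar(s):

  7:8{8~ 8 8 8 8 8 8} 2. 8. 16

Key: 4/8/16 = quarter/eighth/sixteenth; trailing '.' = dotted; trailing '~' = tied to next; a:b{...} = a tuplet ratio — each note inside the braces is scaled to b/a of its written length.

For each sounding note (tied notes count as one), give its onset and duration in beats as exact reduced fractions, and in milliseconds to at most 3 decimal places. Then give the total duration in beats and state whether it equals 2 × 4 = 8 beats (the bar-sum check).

1) 0.0ms=0b +544.218ms=8/7b
2) 544.218ms=8/7b +272.109ms=4/7b
3) 816.327ms=12/7b +272.109ms=4/7b
4) 1088.435ms=16/7b +272.109ms=4/7b
5) 1360.544ms=20/7b +272.109ms=4/7b
6) 1632.653ms=24/7b +272.109ms=4/7b
7) 1904.762ms=4b +1428.571ms=3b
8) 3333.333ms=7b +357.143ms=3/4b
9) 3690.476ms=31/4b +119.048ms=1/4b
Σ=8b of 8 (126bpm 4/4) — PASS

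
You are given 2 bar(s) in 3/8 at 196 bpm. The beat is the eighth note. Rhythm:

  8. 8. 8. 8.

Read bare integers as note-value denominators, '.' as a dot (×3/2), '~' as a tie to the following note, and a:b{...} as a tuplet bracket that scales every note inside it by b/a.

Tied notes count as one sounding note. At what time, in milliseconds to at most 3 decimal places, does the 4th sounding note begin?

note 4 onset = 9/2b = 1377.551ms

1. 0.0ms @ 0 + 459.184ms (3/2)
2. 459.184ms @ 3/2 + 459.184ms (3/2)
3. 918.367ms @ 3 + 459.184ms (3/2)
4. 1377.551ms @ 9/2 + 459.184ms (3/2)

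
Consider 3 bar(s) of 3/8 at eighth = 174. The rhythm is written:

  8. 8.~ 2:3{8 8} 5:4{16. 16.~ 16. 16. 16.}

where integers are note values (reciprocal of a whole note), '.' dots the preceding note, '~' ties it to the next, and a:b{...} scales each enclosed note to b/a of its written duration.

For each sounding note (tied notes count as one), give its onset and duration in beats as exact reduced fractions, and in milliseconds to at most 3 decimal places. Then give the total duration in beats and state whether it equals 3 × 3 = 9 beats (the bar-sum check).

1) 0.0ms=0b +517.241ms=3/2b
2) 517.241ms=3/2b +1034.483ms=3b
3) 1551.724ms=9/2b +517.241ms=3/2b
4) 2068.966ms=6b +206.897ms=3/5b
5) 2275.862ms=33/5b +413.793ms=6/5b
6) 2689.655ms=39/5b +206.897ms=3/5b
7) 2896.552ms=42/5b +206.897ms=3/5b
Σ=9b of 9 (174bpm 3/8) — PASS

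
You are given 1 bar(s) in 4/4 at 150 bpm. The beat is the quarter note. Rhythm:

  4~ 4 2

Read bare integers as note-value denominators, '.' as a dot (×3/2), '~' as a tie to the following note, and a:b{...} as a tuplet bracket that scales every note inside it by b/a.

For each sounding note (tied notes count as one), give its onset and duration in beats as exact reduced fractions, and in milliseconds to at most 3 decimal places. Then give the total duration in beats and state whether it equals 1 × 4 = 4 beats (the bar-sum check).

1) 0.0ms=0b +800.0ms=2b
2) 800.0ms=2b +800.0ms=2b
Σ=4b of 4 (150bpm 4/4) — PASS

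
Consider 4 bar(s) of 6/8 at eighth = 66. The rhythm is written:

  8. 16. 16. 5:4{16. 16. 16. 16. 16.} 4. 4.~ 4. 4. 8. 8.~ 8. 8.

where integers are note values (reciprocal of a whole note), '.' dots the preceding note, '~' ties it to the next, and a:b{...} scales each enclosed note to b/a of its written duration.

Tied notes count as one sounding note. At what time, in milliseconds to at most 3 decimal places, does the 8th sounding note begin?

note 8 onset = 27/5b = 4909.091ms

1. 0.0ms @ 0 + 1363.636ms (3/2)
2. 1363.636ms @ 3/2 + 681.818ms (3/4)
3. 2045.455ms @ 9/4 + 681.818ms (3/4)
4. 2727.273ms @ 3 + 545.455ms (3/5)
5. 3272.727ms @ 18/5 + 545.455ms (3/5)
6. 3818.182ms @ 21/5 + 545.455ms (3/5)
7. 4363.636ms @ 24/5 + 545.455ms (3/5)
8. 4909.091ms @ 27/5 + 545.455ms (3/5)
9. 5454.545ms @ 6 + 2727.273ms (3)
10. 8181.818ms @ 9 + 5454.545ms (6)
11. 13636.364ms @ 15 + 2727.273ms (3)
12. 16363.636ms @ 18 + 1363.636ms (3/2)
13. 17727.273ms @ 39/2 + 2727.273ms (3)
14. 20454.545ms @ 45/2 + 1363.636ms (3/2)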